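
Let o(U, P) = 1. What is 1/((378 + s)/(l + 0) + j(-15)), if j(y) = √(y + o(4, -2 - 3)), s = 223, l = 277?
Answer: 166477/1435407 - 76729*I*√14/1435407 ≈ 0.11598 - 0.20001*I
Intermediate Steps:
j(y) = √(1 + y) (j(y) = √(y + 1) = √(1 + y))
1/((378 + s)/(l + 0) + j(-15)) = 1/((378 + 223)/(277 + 0) + √(1 - 15)) = 1/(601/277 + √(-14)) = 1/(601*(1/277) + I*√14) = 1/(601/277 + I*√14)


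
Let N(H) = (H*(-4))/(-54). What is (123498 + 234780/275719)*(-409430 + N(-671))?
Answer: -125488666228706528/2481471 ≈ -5.0570e+10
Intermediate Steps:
N(H) = 2*H/27 (N(H) = -4*H*(-1/54) = 2*H/27)
(123498 + 234780/275719)*(-409430 + N(-671)) = (123498 + 234780/275719)*(-409430 + (2/27)*(-671)) = (123498 + 234780*(1/275719))*(-409430 - 1342/27) = (123498 + 234780/275719)*(-11055952/27) = (34050979842/275719)*(-11055952/27) = -125488666228706528/2481471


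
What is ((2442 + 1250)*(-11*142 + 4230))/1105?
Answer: 757712/85 ≈ 8914.3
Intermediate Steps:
((2442 + 1250)*(-11*142 + 4230))/1105 = (3692*(-1562 + 4230))*(1/1105) = (3692*2668)*(1/1105) = 9850256*(1/1105) = 757712/85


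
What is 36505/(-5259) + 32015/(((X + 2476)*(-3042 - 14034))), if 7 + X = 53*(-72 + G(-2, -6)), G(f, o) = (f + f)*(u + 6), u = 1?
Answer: -10319076245/1486733324 ≈ -6.9408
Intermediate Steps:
G(f, o) = 14*f (G(f, o) = (f + f)*(1 + 6) = (2*f)*7 = 14*f)
X = -5307 (X = -7 + 53*(-72 + 14*(-2)) = -7 + 53*(-72 - 28) = -7 + 53*(-100) = -7 - 5300 = -5307)
36505/(-5259) + 32015/(((X + 2476)*(-3042 - 14034))) = 36505/(-5259) + 32015/(((-5307 + 2476)*(-3042 - 14034))) = 36505*(-1/5259) + 32015/((-2831*(-17076))) = -36505/5259 + 32015/48342156 = -36505/5259 + 32015*(1/48342156) = -36505/5259 + 1685/2544324 = -10319076245/1486733324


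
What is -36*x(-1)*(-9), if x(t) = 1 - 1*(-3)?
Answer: 1296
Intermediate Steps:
x(t) = 4 (x(t) = 1 + 3 = 4)
-36*x(-1)*(-9) = -36*4*(-9) = -144*(-9) = 1296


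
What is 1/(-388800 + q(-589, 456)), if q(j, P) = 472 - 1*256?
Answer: -1/388584 ≈ -2.5734e-6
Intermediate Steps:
q(j, P) = 216 (q(j, P) = 472 - 256 = 216)
1/(-388800 + q(-589, 456)) = 1/(-388800 + 216) = 1/(-388584) = -1/388584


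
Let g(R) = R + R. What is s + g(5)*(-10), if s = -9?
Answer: -109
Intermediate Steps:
g(R) = 2*R
s + g(5)*(-10) = -9 + (2*5)*(-10) = -9 + 10*(-10) = -9 - 100 = -109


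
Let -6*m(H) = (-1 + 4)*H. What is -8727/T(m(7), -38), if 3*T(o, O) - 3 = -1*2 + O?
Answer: 26181/37 ≈ 707.59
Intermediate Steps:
m(H) = -H/2 (m(H) = -(-1 + 4)*H/6 = -H/2)
T(o, O) = ⅓ + O/3 (T(o, O) = 1 + (-1*2 + O)/3 = 1 + (-2 + O)/3 = 1 + (-⅔ + O/3) = ⅓ + O/3)
-8727/T(m(7), -38) = -8727/(⅓ + (⅓)*(-38)) = -8727/(⅓ - 38/3) = -8727/(-37/3) = -8727*(-3/37) = 26181/37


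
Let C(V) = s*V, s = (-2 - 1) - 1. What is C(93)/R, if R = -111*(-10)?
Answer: -62/185 ≈ -0.33513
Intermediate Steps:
R = 1110
s = -4 (s = -3 - 1 = -4)
C(V) = -4*V
C(93)/R = -4*93/1110 = -372*1/1110 = -62/185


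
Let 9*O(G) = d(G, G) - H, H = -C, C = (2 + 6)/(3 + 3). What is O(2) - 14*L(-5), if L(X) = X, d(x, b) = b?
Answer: 1900/27 ≈ 70.370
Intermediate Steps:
C = 4/3 (C = 8/6 = 8*(⅙) = 4/3 ≈ 1.3333)
H = -4/3 (H = -1*4/3 = -4/3 ≈ -1.3333)
O(G) = 4/27 + G/9 (O(G) = (G - 1*(-4/3))/9 = (G + 4/3)/9 = (4/3 + G)/9 = 4/27 + G/9)
O(2) - 14*L(-5) = (4/27 + (⅑)*2) - 14*(-5) = (4/27 + 2/9) + 70 = 10/27 + 70 = 1900/27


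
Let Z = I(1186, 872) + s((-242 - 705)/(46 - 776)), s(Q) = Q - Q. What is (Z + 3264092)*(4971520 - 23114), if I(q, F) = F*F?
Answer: 19914741185256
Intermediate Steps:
s(Q) = 0
I(q, F) = F²
Z = 760384 (Z = 872² + 0 = 760384 + 0 = 760384)
(Z + 3264092)*(4971520 - 23114) = (760384 + 3264092)*(4971520 - 23114) = 4024476*4948406 = 19914741185256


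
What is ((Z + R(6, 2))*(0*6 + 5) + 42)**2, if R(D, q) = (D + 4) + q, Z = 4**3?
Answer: 178084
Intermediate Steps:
Z = 64
R(D, q) = 4 + D + q (R(D, q) = (4 + D) + q = 4 + D + q)
((Z + R(6, 2))*(0*6 + 5) + 42)**2 = ((64 + (4 + 6 + 2))*(0*6 + 5) + 42)**2 = ((64 + 12)*(0 + 5) + 42)**2 = (76*5 + 42)**2 = (380 + 42)**2 = 422**2 = 178084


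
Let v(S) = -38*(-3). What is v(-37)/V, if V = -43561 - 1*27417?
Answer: -57/35489 ≈ -0.0016061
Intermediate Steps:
v(S) = 114
V = -70978 (V = -43561 - 27417 = -70978)
v(-37)/V = 114/(-70978) = 114*(-1/70978) = -57/35489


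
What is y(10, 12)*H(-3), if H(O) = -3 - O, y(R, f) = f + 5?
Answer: 0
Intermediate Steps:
y(R, f) = 5 + f
y(10, 12)*H(-3) = (5 + 12)*(-3 - 1*(-3)) = 17*(-3 + 3) = 17*0 = 0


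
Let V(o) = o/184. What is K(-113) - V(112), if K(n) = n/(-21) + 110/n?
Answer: 207335/54579 ≈ 3.7988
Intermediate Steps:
K(n) = 110/n - n/21 (K(n) = n*(-1/21) + 110/n = -n/21 + 110/n = 110/n - n/21)
V(o) = o/184 (V(o) = o*(1/184) = o/184)
K(-113) - V(112) = (110/(-113) - 1/21*(-113)) - 112/184 = (110*(-1/113) + 113/21) - 1*14/23 = (-110/113 + 113/21) - 14/23 = 10459/2373 - 14/23 = 207335/54579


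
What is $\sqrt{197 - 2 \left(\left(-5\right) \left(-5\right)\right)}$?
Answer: $7 \sqrt{3} \approx 12.124$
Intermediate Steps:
$\sqrt{197 - 2 \left(\left(-5\right) \left(-5\right)\right)} = \sqrt{197 - 50} = \sqrt{147} = 7 \sqrt{3}$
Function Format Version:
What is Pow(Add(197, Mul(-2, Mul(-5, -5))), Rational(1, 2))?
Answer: Mul(7, Pow(3, Rational(1, 2))) ≈ 12.124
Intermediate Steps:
Pow(Add(197, Mul(-2, Mul(-5, -5))), Rational(1, 2)) = Pow(Add(197, Mul(-2, 25)), Rational(1, 2)) = Pow(Add(197, -50), Rational(1, 2)) = Pow(147, Rational(1, 2)) = Mul(7, Pow(3, Rational(1, 2)))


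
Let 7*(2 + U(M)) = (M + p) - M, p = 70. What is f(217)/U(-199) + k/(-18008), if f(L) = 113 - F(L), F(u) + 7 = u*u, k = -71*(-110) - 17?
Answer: -26433753/4502 ≈ -5871.6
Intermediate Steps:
U(M) = 8 (U(M) = -2 + ((M + 70) - M)/7 = -2 + ((70 + M) - M)/7 = -2 + (1/7)*70 = -2 + 10 = 8)
k = 7793 (k = 7810 - 17 = 7793)
F(u) = -7 + u**2 (F(u) = -7 + u*u = -7 + u**2)
f(L) = 120 - L**2 (f(L) = 113 - (-7 + L**2) = 113 + (7 - L**2) = 120 - L**2)
f(217)/U(-199) + k/(-18008) = (120 - 1*217**2)/8 + 7793/(-18008) = (120 - 1*47089)*(1/8) + 7793*(-1/18008) = (120 - 47089)*(1/8) - 7793/18008 = -46969*1/8 - 7793/18008 = -46969/8 - 7793/18008 = -26433753/4502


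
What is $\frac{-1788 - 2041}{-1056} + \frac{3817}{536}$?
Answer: $\frac{760387}{70752} \approx 10.747$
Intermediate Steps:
$\frac{-1788 - 2041}{-1056} + \frac{3817}{536} = \left(-3829\right) \left(- \frac{1}{1056}\right) + 3817 \cdot \frac{1}{536} = \frac{3829}{1056} + \frac{3817}{536} = \frac{760387}{70752}$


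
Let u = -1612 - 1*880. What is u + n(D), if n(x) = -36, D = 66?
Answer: -2528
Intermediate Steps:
u = -2492 (u = -1612 - 880 = -2492)
u + n(D) = -2492 - 36 = -2528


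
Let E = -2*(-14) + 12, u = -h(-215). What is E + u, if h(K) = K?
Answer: 255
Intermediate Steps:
u = 215 (u = -1*(-215) = 215)
E = 40 (E = 28 + 12 = 40)
E + u = 40 + 215 = 255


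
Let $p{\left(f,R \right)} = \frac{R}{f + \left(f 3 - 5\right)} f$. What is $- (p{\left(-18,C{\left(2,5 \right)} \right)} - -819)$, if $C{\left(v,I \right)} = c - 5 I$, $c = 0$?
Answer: $- \frac{62613}{77} \approx -813.16$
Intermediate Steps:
$C{\left(v,I \right)} = - 5 I$ ($C{\left(v,I \right)} = 0 - 5 I = - 5 I$)
$p{\left(f,R \right)} = \frac{R f}{-5 + 4 f}$ ($p{\left(f,R \right)} = \frac{R}{f + \left(3 f - 5\right)} f = \frac{R}{f + \left(-5 + 3 f\right)} f = \frac{R}{-5 + 4 f} f = \frac{R f}{-5 + 4 f}$)
$- (p{\left(-18,C{\left(2,5 \right)} \right)} - -819) = - (\left(-5\right) 5 \left(-18\right) \frac{1}{-5 + 4 \left(-18\right)} - -819) = - (\left(-25\right) \left(-18\right) \frac{1}{-5 - 72} + 819) = - (\left(-25\right) \left(-18\right) \frac{1}{-77} + 819) = - (\left(-25\right) \left(-18\right) \left(- \frac{1}{77}\right) + 819) = - (- \frac{450}{77} + 819) = \left(-1\right) \frac{62613}{77} = - \frac{62613}{77}$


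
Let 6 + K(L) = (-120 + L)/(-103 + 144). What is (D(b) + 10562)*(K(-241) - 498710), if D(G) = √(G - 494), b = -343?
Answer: -215968786954/41 - 61343151*I*√93/41 ≈ -5.2675e+9 - 1.4429e+7*I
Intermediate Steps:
K(L) = -366/41 + L/41 (K(L) = -6 + (-120 + L)/(-103 + 144) = -6 + (-120 + L)/41 = -6 + (-120 + L)*(1/41) = -6 + (-120/41 + L/41) = -366/41 + L/41)
D(G) = √(-494 + G)
(D(b) + 10562)*(K(-241) - 498710) = (√(-494 - 343) + 10562)*((-366/41 + (1/41)*(-241)) - 498710) = (√(-837) + 10562)*((-366/41 - 241/41) - 498710) = (3*I*√93 + 10562)*(-607/41 - 498710) = (10562 + 3*I*√93)*(-20447717/41) = -215968786954/41 - 61343151*I*√93/41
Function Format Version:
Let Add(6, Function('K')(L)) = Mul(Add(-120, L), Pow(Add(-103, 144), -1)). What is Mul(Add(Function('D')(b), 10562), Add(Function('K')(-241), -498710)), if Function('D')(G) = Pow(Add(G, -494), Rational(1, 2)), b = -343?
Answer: Add(Rational(-215968786954, 41), Mul(Rational(-61343151, 41), I, Pow(93, Rational(1, 2)))) ≈ Add(-5.2675e+9, Mul(-1.4429e+7, I))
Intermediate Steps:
Function('K')(L) = Add(Rational(-366, 41), Mul(Rational(1, 41), L)) (Function('K')(L) = Add(-6, Mul(Add(-120, L), Pow(Add(-103, 144), -1))) = Add(-6, Mul(Add(-120, L), Pow(41, -1))) = Add(-6, Mul(Add(-120, L), Rational(1, 41))) = Add(-6, Add(Rational(-120, 41), Mul(Rational(1, 41), L))) = Add(Rational(-366, 41), Mul(Rational(1, 41), L)))
Function('D')(G) = Pow(Add(-494, G), Rational(1, 2))
Mul(Add(Function('D')(b), 10562), Add(Function('K')(-241), -498710)) = Mul(Add(Pow(Add(-494, -343), Rational(1, 2)), 10562), Add(Add(Rational(-366, 41), Mul(Rational(1, 41), -241)), -498710)) = Mul(Add(Pow(-837, Rational(1, 2)), 10562), Add(Add(Rational(-366, 41), Rational(-241, 41)), -498710)) = Mul(Add(Mul(3, I, Pow(93, Rational(1, 2))), 10562), Add(Rational(-607, 41), -498710)) = Mul(Add(10562, Mul(3, I, Pow(93, Rational(1, 2)))), Rational(-20447717, 41)) = Add(Rational(-215968786954, 41), Mul(Rational(-61343151, 41), I, Pow(93, Rational(1, 2))))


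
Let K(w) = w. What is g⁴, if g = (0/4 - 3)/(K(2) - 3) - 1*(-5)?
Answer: 4096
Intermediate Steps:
g = 8 (g = (0/4 - 3)/(2 - 3) - 1*(-5) = (0*(¼) - 3)/(-1) + 5 = (0 - 3)*(-1) + 5 = -3*(-1) + 5 = 3 + 5 = 8)
g⁴ = 8⁴ = 4096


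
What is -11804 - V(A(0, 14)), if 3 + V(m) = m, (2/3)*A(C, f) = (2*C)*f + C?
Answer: -11801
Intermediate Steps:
A(C, f) = 3*C/2 + 3*C*f (A(C, f) = 3*((2*C)*f + C)/2 = 3*(2*C*f + C)/2 = 3*(C + 2*C*f)/2 = 3*C/2 + 3*C*f)
V(m) = -3 + m
-11804 - V(A(0, 14)) = -11804 - (-3 + (3/2)*0*(1 + 2*14)) = -11804 - (-3 + (3/2)*0*(1 + 28)) = -11804 - (-3 + (3/2)*0*29) = -11804 - (-3 + 0) = -11804 - 1*(-3) = -11804 + 3 = -11801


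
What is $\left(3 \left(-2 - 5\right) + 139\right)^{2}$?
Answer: $13924$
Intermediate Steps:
$\left(3 \left(-2 - 5\right) + 139\right)^{2} = \left(3 \left(-7\right) + 139\right)^{2} = \left(-21 + 139\right)^{2} = 118^{2} = 13924$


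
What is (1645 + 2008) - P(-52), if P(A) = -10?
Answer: 3663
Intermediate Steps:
(1645 + 2008) - P(-52) = (1645 + 2008) - 1*(-10) = 3653 + 10 = 3663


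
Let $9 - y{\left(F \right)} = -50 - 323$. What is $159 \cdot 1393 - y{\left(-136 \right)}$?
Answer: $221105$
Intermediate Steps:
$y{\left(F \right)} = 382$ ($y{\left(F \right)} = 9 - \left(-50 - 323\right) = 9 - -373 = 9 + 373 = 382$)
$159 \cdot 1393 - y{\left(-136 \right)} = 159 \cdot 1393 - 382 = 221487 - 382 = 221105$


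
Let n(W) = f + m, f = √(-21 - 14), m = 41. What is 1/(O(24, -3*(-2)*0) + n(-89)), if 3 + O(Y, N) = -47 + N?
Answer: -9/116 - I*√35/116 ≈ -0.077586 - 0.051001*I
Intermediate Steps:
O(Y, N) = -50 + N (O(Y, N) = -3 + (-47 + N) = -50 + N)
f = I*√35 (f = √(-35) = I*√35 ≈ 5.9161*I)
n(W) = 41 + I*√35 (n(W) = I*√35 + 41 = 41 + I*√35)
1/(O(24, -3*(-2)*0) + n(-89)) = 1/((-50 - 3*(-2)*0) + (41 + I*√35)) = 1/((-50 + 6*0) + (41 + I*√35)) = 1/((-50 + 0) + (41 + I*√35)) = 1/(-50 + (41 + I*√35)) = 1/(-9 + I*√35)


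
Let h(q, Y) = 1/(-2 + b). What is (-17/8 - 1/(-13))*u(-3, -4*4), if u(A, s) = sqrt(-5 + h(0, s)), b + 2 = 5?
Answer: -213*I/52 ≈ -4.0962*I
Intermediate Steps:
b = 3 (b = -2 + 5 = 3)
h(q, Y) = 1 (h(q, Y) = 1/(-2 + 3) = 1/1 = 1)
u(A, s) = 2*I (u(A, s) = sqrt(-5 + 1) = sqrt(-4) = 2*I)
(-17/8 - 1/(-13))*u(-3, -4*4) = (-17/8 - 1/(-13))*(2*I) = (-17*1/8 - 1*(-1/13))*(2*I) = (-17/8 + 1/13)*(2*I) = -213*I/52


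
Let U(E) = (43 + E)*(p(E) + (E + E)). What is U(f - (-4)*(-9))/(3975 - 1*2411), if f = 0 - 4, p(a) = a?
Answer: -90/391 ≈ -0.23018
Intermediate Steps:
f = -4
U(E) = 3*E*(43 + E) (U(E) = (43 + E)*(E + (E + E)) = (43 + E)*(E + 2*E) = (43 + E)*(3*E) = 3*E*(43 + E))
U(f - (-4)*(-9))/(3975 - 1*2411) = (3*(-4 - (-4)*(-9))*(43 + (-4 - (-4)*(-9))))/(3975 - 1*2411) = (3*(-4 - 1*36)*(43 + (-4 - 1*36)))/(3975 - 2411) = (3*(-4 - 36)*(43 + (-4 - 36)))/1564 = (3*(-40)*(43 - 40))*(1/1564) = (3*(-40)*3)*(1/1564) = -360*1/1564 = -90/391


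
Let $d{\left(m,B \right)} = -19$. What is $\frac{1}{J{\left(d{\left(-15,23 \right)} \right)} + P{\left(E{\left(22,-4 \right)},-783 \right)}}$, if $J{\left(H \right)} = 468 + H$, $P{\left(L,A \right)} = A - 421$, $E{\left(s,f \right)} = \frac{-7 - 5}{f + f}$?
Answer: $- \frac{1}{755} \approx -0.0013245$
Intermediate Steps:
$E{\left(s,f \right)} = - \frac{6}{f}$ ($E{\left(s,f \right)} = - \frac{12}{2 f} = - 12 \frac{1}{2 f} = - \frac{6}{f}$)
$P{\left(L,A \right)} = -421 + A$
$\frac{1}{J{\left(d{\left(-15,23 \right)} \right)} + P{\left(E{\left(22,-4 \right)},-783 \right)}} = \frac{1}{\left(468 - 19\right) - 1204} = \frac{1}{449 - 1204} = \frac{1}{-755} = - \frac{1}{755}$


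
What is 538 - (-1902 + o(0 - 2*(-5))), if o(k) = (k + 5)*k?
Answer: 2290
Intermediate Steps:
o(k) = k*(5 + k) (o(k) = (5 + k)*k = k*(5 + k))
538 - (-1902 + o(0 - 2*(-5))) = 538 - (-1902 + (0 - 2*(-5))*(5 + (0 - 2*(-5)))) = 538 - (-1902 + (0 + 10)*(5 + (0 + 10))) = 538 - (-1902 + 10*(5 + 10)) = 538 - (-1902 + 10*15) = 538 - (-1902 + 150) = 538 - 1*(-1752) = 538 + 1752 = 2290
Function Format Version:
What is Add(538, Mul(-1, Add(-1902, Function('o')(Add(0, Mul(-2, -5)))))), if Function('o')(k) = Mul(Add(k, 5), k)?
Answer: 2290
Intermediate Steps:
Function('o')(k) = Mul(k, Add(5, k)) (Function('o')(k) = Mul(Add(5, k), k) = Mul(k, Add(5, k)))
Add(538, Mul(-1, Add(-1902, Function('o')(Add(0, Mul(-2, -5)))))) = Add(538, Mul(-1, Add(-1902, Mul(Add(0, Mul(-2, -5)), Add(5, Add(0, Mul(-2, -5))))))) = Add(538, Mul(-1, Add(-1902, Mul(Add(0, 10), Add(5, Add(0, 10)))))) = Add(538, Mul(-1, Add(-1902, Mul(10, Add(5, 10))))) = Add(538, Mul(-1, Add(-1902, Mul(10, 15)))) = Add(538, Mul(-1, Add(-1902, 150))) = Add(538, Mul(-1, -1752)) = Add(538, 1752) = 2290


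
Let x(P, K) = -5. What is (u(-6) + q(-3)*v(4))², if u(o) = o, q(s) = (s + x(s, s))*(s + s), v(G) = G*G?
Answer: 580644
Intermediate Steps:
v(G) = G²
q(s) = 2*s*(-5 + s) (q(s) = (s - 5)*(s + s) = (-5 + s)*(2*s) = 2*s*(-5 + s))
(u(-6) + q(-3)*v(4))² = (-6 + (2*(-3)*(-5 - 3))*4²)² = (-6 + (2*(-3)*(-8))*16)² = (-6 + 48*16)² = (-6 + 768)² = 762² = 580644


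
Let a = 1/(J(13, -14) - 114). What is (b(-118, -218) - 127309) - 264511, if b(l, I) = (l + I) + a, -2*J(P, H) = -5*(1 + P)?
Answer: -30980325/79 ≈ -3.9216e+5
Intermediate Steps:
J(P, H) = 5/2 + 5*P/2 (J(P, H) = -(-5)*(1 + P)/2 = -(-5 - 5*P)/2 = 5/2 + 5*P/2)
a = -1/79 (a = 1/((5/2 + (5/2)*13) - 114) = 1/((5/2 + 65/2) - 114) = 1/(35 - 114) = 1/(-79) = -1/79 ≈ -0.012658)
b(l, I) = -1/79 + I + l (b(l, I) = (l + I) - 1/79 = (I + l) - 1/79 = -1/79 + I + l)
(b(-118, -218) - 127309) - 264511 = ((-1/79 - 218 - 118) - 127309) - 264511 = (-26545/79 - 127309) - 264511 = -10083956/79 - 264511 = -30980325/79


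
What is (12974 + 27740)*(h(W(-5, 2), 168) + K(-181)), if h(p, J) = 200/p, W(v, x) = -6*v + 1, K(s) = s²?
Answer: 41356914774/31 ≈ 1.3341e+9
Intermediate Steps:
W(v, x) = 1 - 6*v
(12974 + 27740)*(h(W(-5, 2), 168) + K(-181)) = (12974 + 27740)*(200/(1 - 6*(-5)) + (-181)²) = 40714*(200/(1 + 30) + 32761) = 40714*(200/31 + 32761) = 40714*(1015791/31) = 41356914774/31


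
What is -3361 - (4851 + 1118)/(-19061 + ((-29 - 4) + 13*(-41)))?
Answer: -65960378/19627 ≈ -3360.7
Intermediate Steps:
-3361 - (4851 + 1118)/(-19061 + ((-29 - 4) + 13*(-41))) = -3361 - 5969/(-19061 + (-33 - 533)) = -3361 - 5969/(-19061 - 566) = -3361 - 5969/(-19627) = -3361 - 5969*(-1)/19627 = -3361 - 1*(-5969/19627) = -3361 + 5969/19627 = -65960378/19627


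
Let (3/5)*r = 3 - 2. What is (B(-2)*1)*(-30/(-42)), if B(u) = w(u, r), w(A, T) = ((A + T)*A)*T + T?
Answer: 125/63 ≈ 1.9841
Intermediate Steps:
r = 5/3 (r = 5*(3 - 2)/3 = (5/3)*1 = 5/3 ≈ 1.6667)
w(A, T) = T + A*T*(A + T) (w(A, T) = (A*(A + T))*T + T = A*T*(A + T) + T = T + A*T*(A + T))
B(u) = 5/3 + 5*u²/3 + 25*u/9 (B(u) = 5*(1 + u² + u*(5/3))/3 = 5*(1 + u² + 5*u/3)/3 = 5/3 + 5*u²/3 + 25*u/9)
(B(-2)*1)*(-30/(-42)) = ((5/3 + (5/3)*(-2)² + (25/9)*(-2))*1)*(-30/(-42)) = ((5/3 + (5/3)*4 - 50/9)*1)*(-30*(-1/42)) = ((5/3 + 20/3 - 50/9)*1)*(5/7) = ((25/9)*1)*(5/7) = (25/9)*(5/7) = 125/63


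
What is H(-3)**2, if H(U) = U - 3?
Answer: 36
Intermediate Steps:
H(U) = -3 + U
H(-3)**2 = (-3 - 3)**2 = (-6)**2 = 36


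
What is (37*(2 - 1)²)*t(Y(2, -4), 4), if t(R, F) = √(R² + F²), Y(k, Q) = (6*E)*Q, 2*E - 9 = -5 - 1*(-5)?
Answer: 148*√730 ≈ 3998.7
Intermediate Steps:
E = 9/2 (E = 9/2 + (-5 - 1*(-5))/2 = 9/2 + (-5 + 5)/2 = 9/2 + (½)*0 = 9/2 + 0 = 9/2 ≈ 4.5000)
Y(k, Q) = 27*Q (Y(k, Q) = (6*(9/2))*Q = 27*Q)
t(R, F) = √(F² + R²)
(37*(2 - 1)²)*t(Y(2, -4), 4) = (37*(2 - 1)²)*√(4² + (27*(-4))²) = (37*1²)*√(16 + (-108)²) = (37*1)*√(16 + 11664) = 37*√11680 = 37*(4*√730) = 148*√730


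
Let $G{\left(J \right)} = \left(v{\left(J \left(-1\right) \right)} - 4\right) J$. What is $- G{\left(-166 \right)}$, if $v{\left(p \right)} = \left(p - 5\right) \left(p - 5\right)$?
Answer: $4302222$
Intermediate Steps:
$v{\left(p \right)} = \left(-5 + p\right)^{2}$ ($v{\left(p \right)} = \left(-5 + p\right) \left(-5 + p\right) = \left(-5 + p\right)^{2}$)
$G{\left(J \right)} = J \left(-4 + \left(-5 - J\right)^{2}\right)$ ($G{\left(J \right)} = \left(\left(-5 + J \left(-1\right)\right)^{2} - 4\right) J = \left(\left(-5 - J\right)^{2} - 4\right) J = \left(-4 + \left(-5 - J\right)^{2}\right) J = J \left(-4 + \left(-5 - J\right)^{2}\right)$)
$- G{\left(-166 \right)} = - \left(-166\right) \left(-4 + \left(5 - 166\right)^{2}\right) = - \left(-166\right) \left(-4 + \left(-161\right)^{2}\right) = - \left(-166\right) \left(-4 + 25921\right) = - \left(-166\right) 25917 = \left(-1\right) \left(-4302222\right) = 4302222$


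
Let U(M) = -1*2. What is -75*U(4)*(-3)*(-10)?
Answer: 4500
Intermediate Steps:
U(M) = -2
-75*U(4)*(-3)*(-10) = -75*(-2*(-3))*(-10) = -450*(-10) = -75*(-60) = 4500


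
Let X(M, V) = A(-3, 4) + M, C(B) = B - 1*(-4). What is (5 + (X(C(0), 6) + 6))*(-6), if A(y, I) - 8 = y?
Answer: -120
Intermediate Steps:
C(B) = 4 + B (C(B) = B + 4 = 4 + B)
A(y, I) = 8 + y
X(M, V) = 5 + M (X(M, V) = (8 - 3) + M = 5 + M)
(5 + (X(C(0), 6) + 6))*(-6) = (5 + ((5 + (4 + 0)) + 6))*(-6) = (5 + ((5 + 4) + 6))*(-6) = (5 + (9 + 6))*(-6) = (5 + 15)*(-6) = 20*(-6) = -120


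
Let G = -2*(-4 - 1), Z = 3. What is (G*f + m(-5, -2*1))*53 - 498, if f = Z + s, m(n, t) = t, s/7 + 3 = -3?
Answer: -21274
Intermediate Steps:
s = -42 (s = -21 + 7*(-3) = -21 - 21 = -42)
G = 10 (G = -2*(-5) = 10)
f = -39 (f = 3 - 42 = -39)
(G*f + m(-5, -2*1))*53 - 498 = (10*(-39) - 2*1)*53 - 498 = (-390 - 2)*53 - 498 = -392*53 - 498 = -20776 - 498 = -21274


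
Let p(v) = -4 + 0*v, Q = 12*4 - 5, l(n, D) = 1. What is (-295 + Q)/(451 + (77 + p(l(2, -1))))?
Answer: -63/131 ≈ -0.48092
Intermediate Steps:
Q = 43 (Q = 48 - 5 = 43)
p(v) = -4 (p(v) = -4 + 0 = -4)
(-295 + Q)/(451 + (77 + p(l(2, -1)))) = (-295 + 43)/(451 + (77 - 4)) = -252/(451 + 73) = -252/524 = -252*1/524 = -63/131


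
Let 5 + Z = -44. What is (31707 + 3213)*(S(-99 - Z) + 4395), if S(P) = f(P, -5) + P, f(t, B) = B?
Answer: 151552800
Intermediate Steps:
Z = -49 (Z = -5 - 44 = -49)
S(P) = -5 + P
(31707 + 3213)*(S(-99 - Z) + 4395) = (31707 + 3213)*((-5 + (-99 - 1*(-49))) + 4395) = 34920*((-5 + (-99 + 49)) + 4395) = 34920*((-5 - 50) + 4395) = 34920*(-55 + 4395) = 34920*4340 = 151552800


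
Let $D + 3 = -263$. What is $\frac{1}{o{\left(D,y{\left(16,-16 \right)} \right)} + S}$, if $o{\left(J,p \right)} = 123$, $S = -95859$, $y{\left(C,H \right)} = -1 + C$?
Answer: $- \frac{1}{95736} \approx -1.0445 \cdot 10^{-5}$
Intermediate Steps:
$D = -266$ ($D = -3 - 263 = -266$)
$\frac{1}{o{\left(D,y{\left(16,-16 \right)} \right)} + S} = \frac{1}{123 - 95859} = \frac{1}{-95736} = - \frac{1}{95736}$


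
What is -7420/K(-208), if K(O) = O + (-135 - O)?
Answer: 1484/27 ≈ 54.963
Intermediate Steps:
K(O) = -135
-7420/K(-208) = -7420/(-135) = -7420*(-1/135) = 1484/27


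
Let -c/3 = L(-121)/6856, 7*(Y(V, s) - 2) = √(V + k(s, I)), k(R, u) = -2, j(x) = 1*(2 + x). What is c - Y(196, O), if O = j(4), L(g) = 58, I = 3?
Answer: -6943/3428 - √194/7 ≈ -4.0152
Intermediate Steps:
j(x) = 2 + x
O = 6 (O = 2 + 4 = 6)
Y(V, s) = 2 + √(-2 + V)/7 (Y(V, s) = 2 + √(V - 2)/7 = 2 + √(-2 + V)/7)
c = -87/3428 (c = -174/6856 = -3*29/3428 = -87/3428 ≈ -0.025379)
c - Y(196, O) = -87/3428 - (2 + √(-2 + 196)/7) = -87/3428 - (2 + √194/7) = -87/3428 + (-2 - √194/7) = -6943/3428 - √194/7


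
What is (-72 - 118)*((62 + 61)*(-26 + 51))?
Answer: -584250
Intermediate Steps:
(-72 - 118)*((62 + 61)*(-26 + 51)) = -23370*25 = -190*3075 = -584250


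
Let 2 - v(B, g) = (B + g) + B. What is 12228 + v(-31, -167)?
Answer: 12459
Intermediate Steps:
v(B, g) = 2 - g - 2*B (v(B, g) = 2 - ((B + g) + B) = 2 - (g + 2*B) = 2 + (-g - 2*B) = 2 - g - 2*B)
12228 + v(-31, -167) = 12228 + (2 - 1*(-167) - 2*(-31)) = 12228 + (2 + 167 + 62) = 12228 + 231 = 12459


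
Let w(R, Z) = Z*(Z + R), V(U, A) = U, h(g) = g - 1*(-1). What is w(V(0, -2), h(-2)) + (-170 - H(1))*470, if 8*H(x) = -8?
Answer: -79429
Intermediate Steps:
h(g) = 1 + g (h(g) = g + 1 = 1 + g)
w(R, Z) = Z*(R + Z)
H(x) = -1 (H(x) = (⅛)*(-8) = -1)
w(V(0, -2), h(-2)) + (-170 - H(1))*470 = (1 - 2)*(0 + (1 - 2)) + (-170 - 1*(-1))*470 = -(0 - 1) + (-170 + 1)*470 = -1*(-1) - 169*470 = 1 - 79430 = -79429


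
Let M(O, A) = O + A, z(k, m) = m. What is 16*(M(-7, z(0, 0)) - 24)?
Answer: -496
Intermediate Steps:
M(O, A) = A + O
16*(M(-7, z(0, 0)) - 24) = 16*((0 - 7) - 24) = 16*(-7 - 24) = 16*(-31) = -496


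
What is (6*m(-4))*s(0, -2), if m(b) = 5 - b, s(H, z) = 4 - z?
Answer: 324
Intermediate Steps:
(6*m(-4))*s(0, -2) = (6*(5 - 1*(-4)))*(4 - 1*(-2)) = (6*(5 + 4))*(4 + 2) = (6*9)*6 = 54*6 = 324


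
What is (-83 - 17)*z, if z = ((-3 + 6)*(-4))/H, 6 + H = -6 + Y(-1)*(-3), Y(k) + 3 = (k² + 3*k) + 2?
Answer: -400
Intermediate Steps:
Y(k) = -1 + k² + 3*k (Y(k) = -3 + ((k² + 3*k) + 2) = -3 + (2 + k² + 3*k) = -1 + k² + 3*k)
H = -3 (H = -6 + (-6 + (-1 + (-1)² + 3*(-1))*(-3)) = -6 + (-6 + (-1 + 1 - 3)*(-3)) = -6 + (-6 - 3*(-3)) = -6 + (-6 + 9) = -6 + 3 = -3)
z = 4 (z = ((-3 + 6)*(-4))/(-3) = (3*(-4))*(-⅓) = -12*(-⅓) = 4)
(-83 - 17)*z = (-83 - 17)*4 = -100*4 = -400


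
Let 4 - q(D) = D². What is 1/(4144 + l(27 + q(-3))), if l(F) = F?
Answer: 1/4166 ≈ 0.00024004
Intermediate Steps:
q(D) = 4 - D²
1/(4144 + l(27 + q(-3))) = 1/(4144 + (27 + (4 - 1*(-3)²))) = 1/(4144 + (27 + (4 - 1*9))) = 1/(4144 + (27 + (4 - 9))) = 1/(4144 + (27 - 5)) = 1/(4144 + 22) = 1/4166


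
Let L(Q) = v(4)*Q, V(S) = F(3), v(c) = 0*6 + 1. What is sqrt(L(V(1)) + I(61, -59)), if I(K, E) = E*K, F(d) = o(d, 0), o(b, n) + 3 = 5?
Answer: I*sqrt(3597) ≈ 59.975*I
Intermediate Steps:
v(c) = 1 (v(c) = 0 + 1 = 1)
o(b, n) = 2 (o(b, n) = -3 + 5 = 2)
F(d) = 2
V(S) = 2
L(Q) = Q (L(Q) = 1*Q = Q)
sqrt(L(V(1)) + I(61, -59)) = sqrt(2 - 59*61) = sqrt(2 - 3599) = sqrt(-3597) = I*sqrt(3597)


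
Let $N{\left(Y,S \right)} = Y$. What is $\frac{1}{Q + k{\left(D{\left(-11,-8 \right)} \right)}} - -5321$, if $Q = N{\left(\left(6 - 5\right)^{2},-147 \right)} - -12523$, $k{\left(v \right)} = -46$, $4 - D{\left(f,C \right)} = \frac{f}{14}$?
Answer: $\frac{66395439}{12478} \approx 5321.0$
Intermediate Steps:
$D{\left(f,C \right)} = 4 - \frac{f}{14}$
$Q = 12524$ ($Q = \left(6 - 5\right)^{2} - -12523 = 1^{2} + 12523 = 1 + 12523 = 12524$)
$\frac{1}{Q + k{\left(D{\left(-11,-8 \right)} \right)}} - -5321 = \frac{1}{12524 - 46} - -5321 = \frac{1}{12478} + 5321 = \frac{66395439}{12478}$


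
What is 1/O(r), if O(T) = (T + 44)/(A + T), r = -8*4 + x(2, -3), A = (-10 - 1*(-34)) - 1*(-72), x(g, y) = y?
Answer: 61/9 ≈ 6.7778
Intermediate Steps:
A = 96 (A = (-10 + 34) + 72 = 24 + 72 = 96)
r = -35 (r = -8*4 - 3 = -32 - 3 = -35)
O(T) = (44 + T)/(96 + T) (O(T) = (T + 44)/(96 + T) = (44 + T)/(96 + T))
1/O(r) = 1/((44 - 35)/(96 - 35)) = 1/(9/61) = 61/9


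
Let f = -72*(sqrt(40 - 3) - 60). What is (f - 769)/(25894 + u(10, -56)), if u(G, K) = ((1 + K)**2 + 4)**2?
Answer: 3551/9200735 - 72*sqrt(37)/9200735 ≈ 0.00033835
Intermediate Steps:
f = 4320 - 72*sqrt(37) (f = -72*(sqrt(37) - 60) = -72*(-60 + sqrt(37)) = 4320 - 72*sqrt(37) ≈ 3882.0)
u(G, K) = (4 + (1 + K)**2)**2
(f - 769)/(25894 + u(10, -56)) = ((4320 - 72*sqrt(37)) - 769)/(25894 + (4 + (1 - 56)**2)**2) = (3551 - 72*sqrt(37))/(25894 + (4 + (-55)**2)**2) = (3551 - 72*sqrt(37))/(25894 + (4 + 3025)**2) = (3551 - 72*sqrt(37))/(25894 + 3029**2) = (3551 - 72*sqrt(37))/(25894 + 9174841) = (3551 - 72*sqrt(37))/9200735 = (3551 - 72*sqrt(37))*(1/9200735) = 3551/9200735 - 72*sqrt(37)/9200735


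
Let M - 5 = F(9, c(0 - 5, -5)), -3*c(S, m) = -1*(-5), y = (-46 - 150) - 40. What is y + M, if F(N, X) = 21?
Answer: -210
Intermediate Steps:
y = -236 (y = -196 - 40 = -236)
c(S, m) = -5/3 (c(S, m) = -(-1)*(-5)/3 = -⅓*5 = -5/3)
M = 26 (M = 5 + 21 = 26)
y + M = -236 + 26 = -210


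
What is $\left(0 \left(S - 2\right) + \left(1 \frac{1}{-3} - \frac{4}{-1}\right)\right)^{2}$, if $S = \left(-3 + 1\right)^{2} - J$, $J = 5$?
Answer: $\frac{121}{9} \approx 13.444$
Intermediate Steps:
$S = -1$ ($S = \left(-3 + 1\right)^{2} - 5 = \left(-2\right)^{2} - 5 = 4 - 5 = -1$)
$\left(0 \left(S - 2\right) + \left(1 \frac{1}{-3} - \frac{4}{-1}\right)\right)^{2} = \left(0 \left(-1 - 2\right) + \left(1 \frac{1}{-3} - \frac{4}{-1}\right)\right)^{2} = \left(0 \left(-3\right) + \left(1 \left(- \frac{1}{3}\right) - -4\right)\right)^{2} = \left(0 + \left(- \frac{1}{3} + 4\right)\right)^{2} = \left(0 + \frac{11}{3}\right)^{2} = \left(\frac{11}{3}\right)^{2} = \frac{121}{9}$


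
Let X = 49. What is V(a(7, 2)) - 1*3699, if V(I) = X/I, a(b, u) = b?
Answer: -3692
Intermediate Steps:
V(I) = 49/I
V(a(7, 2)) - 1*3699 = 49/7 - 1*3699 = 49*(⅐) - 3699 = 7 - 3699 = -3692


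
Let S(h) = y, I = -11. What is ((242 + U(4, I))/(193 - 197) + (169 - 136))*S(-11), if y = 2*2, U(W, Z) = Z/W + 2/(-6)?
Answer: -1283/12 ≈ -106.92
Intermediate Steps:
U(W, Z) = -⅓ + Z/W (U(W, Z) = Z/W + 2*(-⅙) = Z/W - ⅓ = -⅓ + Z/W)
y = 4
S(h) = 4
((242 + U(4, I))/(193 - 197) + (169 - 136))*S(-11) = ((242 + (-11 - ⅓*4)/4)/(193 - 197) + (169 - 136))*4 = ((242 + (-11 - 4/3)/4)/(-4) + 33)*4 = ((242 + (¼)*(-37/3))*(-¼) + 33)*4 = ((242 - 37/12)*(-¼) + 33)*4 = ((2867/12)*(-¼) + 33)*4 = (-2867/48 + 33)*4 = -1283/48*4 = -1283/12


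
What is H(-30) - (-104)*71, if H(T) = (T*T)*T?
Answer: -19616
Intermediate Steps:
H(T) = T³ (H(T) = T²*T = T³)
H(-30) - (-104)*71 = (-30)³ - (-104)*71 = -27000 - 1*(-7384) = -27000 + 7384 = -19616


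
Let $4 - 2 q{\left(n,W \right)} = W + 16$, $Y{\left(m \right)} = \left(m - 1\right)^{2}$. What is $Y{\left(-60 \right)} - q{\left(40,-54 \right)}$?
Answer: $3700$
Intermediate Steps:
$Y{\left(m \right)} = \left(-1 + m\right)^{2}$
$q{\left(n,W \right)} = -6 - \frac{W}{2}$ ($q{\left(n,W \right)} = 2 - \frac{W + 16}{2} = 2 - \frac{16 + W}{2} = 2 - \left(8 + \frac{W}{2}\right) = -6 - \frac{W}{2}$)
$Y{\left(-60 \right)} - q{\left(40,-54 \right)} = \left(-1 - 60\right)^{2} - \left(-6 - -27\right) = \left(-61\right)^{2} - \left(-6 + 27\right) = 3721 - 21 = 3700$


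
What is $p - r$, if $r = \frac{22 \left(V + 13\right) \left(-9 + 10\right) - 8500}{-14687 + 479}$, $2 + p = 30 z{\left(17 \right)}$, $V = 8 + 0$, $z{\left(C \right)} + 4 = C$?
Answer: $\frac{2752333}{7104} \approx 387.43$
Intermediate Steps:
$z{\left(C \right)} = -4 + C$
$V = 8$
$p = 388$ ($p = -2 + 30 \left(-4 + 17\right) = -2 + 30 \cdot 13 = -2 + 390 = 388$)
$r = \frac{4019}{7104}$ ($r = \frac{22 \left(8 + 13\right) \left(-9 + 10\right) - 8500}{-14687 + 479} = \frac{22 \cdot 21 \cdot 1 - 8500}{-14208} = \left(462 \cdot 1 - 8500\right) \left(- \frac{1}{14208}\right) = \left(462 - 8500\right) \left(- \frac{1}{14208}\right) = \left(-8038\right) \left(- \frac{1}{14208}\right) = \frac{4019}{7104} \approx 0.56574$)
$p - r = 388 - \frac{4019}{7104} = \frac{2752333}{7104}$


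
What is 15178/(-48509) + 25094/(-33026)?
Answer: -859276737/801029117 ≈ -1.0727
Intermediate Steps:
15178/(-48509) + 25094/(-33026) = 15178*(-1/48509) + 25094*(-1/33026) = -15178/48509 - 12547/16513 = -859276737/801029117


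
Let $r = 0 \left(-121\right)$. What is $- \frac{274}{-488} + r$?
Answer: $\frac{137}{244} \approx 0.56148$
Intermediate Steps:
$r = 0$
$- \frac{274}{-488} + r = - \frac{274}{-488} + 0 = \left(-274\right) \left(- \frac{1}{488}\right) + 0 = \frac{137}{244} + 0 = \frac{137}{244}$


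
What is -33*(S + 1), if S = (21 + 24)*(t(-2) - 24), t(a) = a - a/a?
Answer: 40062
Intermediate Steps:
t(a) = -1 + a (t(a) = a - 1*1 = a - 1 = -1 + a)
S = -1215 (S = (21 + 24)*((-1 - 2) - 24) = 45*(-3 - 24) = 45*(-27) = -1215)
-33*(S + 1) = -33*(-1215 + 1) = -33*(-1214) = 40062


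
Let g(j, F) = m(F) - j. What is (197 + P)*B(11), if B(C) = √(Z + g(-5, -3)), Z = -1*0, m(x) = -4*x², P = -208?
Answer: -11*I*√31 ≈ -61.245*I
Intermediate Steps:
g(j, F) = -j - 4*F² (g(j, F) = -4*F² - j = -j - 4*F²)
Z = 0
B(C) = I*√31 (B(C) = √(0 + (-1*(-5) - 4*(-3)²)) = √(0 + (5 - 4*9)) = √(0 + (5 - 36)) = √(0 - 31) = √(-31) = I*√31)
(197 + P)*B(11) = (197 - 208)*(I*√31) = -11*I*√31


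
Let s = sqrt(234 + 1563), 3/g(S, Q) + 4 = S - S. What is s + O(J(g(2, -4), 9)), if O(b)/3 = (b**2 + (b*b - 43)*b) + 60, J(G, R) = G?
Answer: 17739/64 + sqrt(1797) ≈ 319.56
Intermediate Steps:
g(S, Q) = -3/4 (g(S, Q) = 3/(-4 + (S - S)) = 3/(-4 + 0) = 3/(-4) = 3*(-1/4) = -3/4)
s = sqrt(1797) ≈ 42.391
O(b) = 180 + 3*b**2 + 3*b*(-43 + b**2) (O(b) = 3*((b**2 + (b*b - 43)*b) + 60) = 3*((b**2 + (b**2 - 43)*b) + 60) = 3*((b**2 + (-43 + b**2)*b) + 60) = 3*((b**2 + b*(-43 + b**2)) + 60) = 3*(60 + b**2 + b*(-43 + b**2)) = 180 + 3*b**2 + 3*b*(-43 + b**2))
s + O(J(g(2, -4), 9)) = sqrt(1797) + (180 - 129*(-3/4) + 3*(-3/4)**2 + 3*(-3/4)**3) = sqrt(1797) + (180 + 387/4 + 3*(9/16) + 3*(-27/64)) = sqrt(1797) + (180 + 387/4 + 27/16 - 81/64) = sqrt(1797) + 17739/64 = 17739/64 + sqrt(1797)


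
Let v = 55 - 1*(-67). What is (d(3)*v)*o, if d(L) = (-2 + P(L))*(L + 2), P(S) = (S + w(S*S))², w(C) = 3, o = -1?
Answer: -20740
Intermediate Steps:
v = 122 (v = 55 + 67 = 122)
P(S) = (3 + S)² (P(S) = (S + 3)² = (3 + S)²)
d(L) = (-2 + (3 + L)²)*(2 + L) (d(L) = (-2 + (3 + L)²)*(L + 2) = (-2 + (3 + L)²)*(2 + L))
(d(3)*v)*o = ((14 + 3³ + 8*3² + 19*3)*122)*(-1) = ((14 + 27 + 8*9 + 57)*122)*(-1) = ((14 + 27 + 72 + 57)*122)*(-1) = (170*122)*(-1) = 20740*(-1) = -20740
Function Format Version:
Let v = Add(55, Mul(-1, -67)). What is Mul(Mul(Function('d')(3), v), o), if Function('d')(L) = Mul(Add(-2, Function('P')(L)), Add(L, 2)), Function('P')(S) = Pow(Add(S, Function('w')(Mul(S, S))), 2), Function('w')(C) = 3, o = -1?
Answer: -20740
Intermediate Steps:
v = 122 (v = Add(55, 67) = 122)
Function('P')(S) = Pow(Add(3, S), 2) (Function('P')(S) = Pow(Add(S, 3), 2) = Pow(Add(3, S), 2))
Function('d')(L) = Mul(Add(-2, Pow(Add(3, L), 2)), Add(2, L)) (Function('d')(L) = Mul(Add(-2, Pow(Add(3, L), 2)), Add(L, 2)) = Mul(Add(-2, Pow(Add(3, L), 2)), Add(2, L)))
Mul(Mul(Function('d')(3), v), o) = Mul(Mul(Add(14, Pow(3, 3), Mul(8, Pow(3, 2)), Mul(19, 3)), 122), -1) = Mul(Mul(Add(14, 27, Mul(8, 9), 57), 122), -1) = Mul(Mul(Add(14, 27, 72, 57), 122), -1) = Mul(Mul(170, 122), -1) = Mul(20740, -1) = -20740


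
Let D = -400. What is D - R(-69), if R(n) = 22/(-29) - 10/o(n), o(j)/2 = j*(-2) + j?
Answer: -798737/2001 ≈ -399.17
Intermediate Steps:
o(j) = -2*j (o(j) = 2*(j*(-2) + j) = 2*(-2*j + j) = 2*(-j) = -2*j)
R(n) = -22/29 + 5/n (R(n) = 22/(-29) - 10*(-1/(2*n)) = 22*(-1/29) - (-5)/n = -22/29 + 5/n)
D - R(-69) = -400 - (-22/29 + 5/(-69)) = -400 - (-22/29 + 5*(-1/69)) = -400 - (-22/29 - 5/69) = -400 - 1*(-1663/2001) = -400 + 1663/2001 = -798737/2001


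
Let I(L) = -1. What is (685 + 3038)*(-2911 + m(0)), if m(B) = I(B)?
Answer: -10841376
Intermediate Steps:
m(B) = -1
(685 + 3038)*(-2911 + m(0)) = (685 + 3038)*(-2911 - 1) = 3723*(-2912) = -10841376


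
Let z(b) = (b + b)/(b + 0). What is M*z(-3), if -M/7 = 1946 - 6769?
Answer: 67522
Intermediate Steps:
M = 33761 (M = -7*(1946 - 6769) = -7*(-4823) = 33761)
z(b) = 2 (z(b) = (2*b)/b = 2)
M*z(-3) = 33761*2 = 67522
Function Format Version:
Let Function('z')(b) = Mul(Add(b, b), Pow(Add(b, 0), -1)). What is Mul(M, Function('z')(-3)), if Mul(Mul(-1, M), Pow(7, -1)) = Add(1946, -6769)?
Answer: 67522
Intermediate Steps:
M = 33761 (M = Mul(-7, Add(1946, -6769)) = Mul(-7, -4823) = 33761)
Function('z')(b) = 2 (Function('z')(b) = Mul(Mul(2, b), Pow(b, -1)) = 2)
Mul(M, Function('z')(-3)) = Mul(33761, 2) = 67522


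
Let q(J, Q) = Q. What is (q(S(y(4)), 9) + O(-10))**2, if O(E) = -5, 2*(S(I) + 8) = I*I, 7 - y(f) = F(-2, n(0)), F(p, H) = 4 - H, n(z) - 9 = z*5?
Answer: 16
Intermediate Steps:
n(z) = 9 + 5*z (n(z) = 9 + z*5 = 9 + 5*z)
y(f) = 12 (y(f) = 7 - (4 - (9 + 5*0)) = 7 - (4 - (9 + 0)) = 7 - (4 - 1*9) = 7 - (4 - 9) = 7 - 1*(-5) = 7 + 5 = 12)
S(I) = -8 + I**2/2 (S(I) = -8 + (I*I)/2 = -8 + I**2/2)
(q(S(y(4)), 9) + O(-10))**2 = (9 - 5)**2 = 4**2 = 16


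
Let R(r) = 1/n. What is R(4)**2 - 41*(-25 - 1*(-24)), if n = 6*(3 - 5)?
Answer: 5905/144 ≈ 41.007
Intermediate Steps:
n = -12 (n = 6*(-2) = -12)
R(r) = -1/12 (R(r) = 1/(-12) = -1/12)
R(4)**2 - 41*(-25 - 1*(-24)) = (-1/12)**2 - 41*(-25 - 1*(-24)) = 1/144 - 41*(-25 + 24) = 1/144 - 41*(-1) = 1/144 + 41 = 5905/144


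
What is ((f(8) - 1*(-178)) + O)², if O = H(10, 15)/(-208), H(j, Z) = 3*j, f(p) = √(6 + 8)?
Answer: 342290433/10816 + 18497*√14/52 ≈ 32978.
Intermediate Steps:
f(p) = √14
O = -15/104 (O = (3*10)/(-208) = 30*(-1/208) = -15/104 ≈ -0.14423)
((f(8) - 1*(-178)) + O)² = ((√14 - 1*(-178)) - 15/104)² = ((√14 + 178) - 15/104)² = ((178 + √14) - 15/104)² = (18497/104 + √14)²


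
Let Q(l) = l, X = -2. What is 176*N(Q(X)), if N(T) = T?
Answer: -352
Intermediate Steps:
176*N(Q(X)) = 176*(-2) = -352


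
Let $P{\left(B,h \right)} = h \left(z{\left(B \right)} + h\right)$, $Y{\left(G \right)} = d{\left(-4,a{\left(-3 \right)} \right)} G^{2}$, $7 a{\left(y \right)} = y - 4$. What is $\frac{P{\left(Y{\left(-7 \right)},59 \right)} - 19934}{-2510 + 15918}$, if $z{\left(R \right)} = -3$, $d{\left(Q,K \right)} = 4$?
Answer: $- \frac{8315}{6704} \approx -1.2403$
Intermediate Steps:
$a{\left(y \right)} = - \frac{4}{7} + \frac{y}{7}$ ($a{\left(y \right)} = \frac{y - 4}{7} = \frac{-4 + y}{7} = - \frac{4}{7} + \frac{y}{7}$)
$Y{\left(G \right)} = 4 G^{2}$
$P{\left(B,h \right)} = h \left(-3 + h\right)$
$\frac{P{\left(Y{\left(-7 \right)},59 \right)} - 19934}{-2510 + 15918} = \frac{59 \left(-3 + 59\right) - 19934}{-2510 + 15918} = \frac{59 \cdot 56 - 19934}{13408} = \left(3304 - 19934\right) \frac{1}{13408} = \left(-16630\right) \frac{1}{13408} = - \frac{8315}{6704}$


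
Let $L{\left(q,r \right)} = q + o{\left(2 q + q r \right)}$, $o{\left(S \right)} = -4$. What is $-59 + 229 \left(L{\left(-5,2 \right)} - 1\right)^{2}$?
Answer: $22841$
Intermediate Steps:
$L{\left(q,r \right)} = -4 + q$ ($L{\left(q,r \right)} = q - 4 = -4 + q$)
$-59 + 229 \left(L{\left(-5,2 \right)} - 1\right)^{2} = -59 + 229 \left(\left(-4 - 5\right) - 1\right)^{2} = -59 + 229 \left(-9 - 1\right)^{2} = -59 + 229 \left(-10\right)^{2} = -59 + 229 \cdot 100 = -59 + 22900 = 22841$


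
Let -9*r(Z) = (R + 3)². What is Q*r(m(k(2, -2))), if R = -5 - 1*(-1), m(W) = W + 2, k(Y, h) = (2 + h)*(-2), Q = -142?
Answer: 142/9 ≈ 15.778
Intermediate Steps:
k(Y, h) = -4 - 2*h
m(W) = 2 + W
R = -4 (R = -5 + 1 = -4)
r(Z) = -⅑ (r(Z) = -(-4 + 3)²/9 = -⅑*(-1)² = -⅑*1 = -⅑)
Q*r(m(k(2, -2))) = -142*(-⅑) = 142/9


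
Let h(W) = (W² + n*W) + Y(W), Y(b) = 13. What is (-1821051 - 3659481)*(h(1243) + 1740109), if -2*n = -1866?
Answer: -24360361881480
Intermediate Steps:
n = 933 (n = -½*(-1866) = 933)
h(W) = 13 + W² + 933*W (h(W) = (W² + 933*W) + 13 = 13 + W² + 933*W)
(-1821051 - 3659481)*(h(1243) + 1740109) = (-1821051 - 3659481)*((13 + 1243² + 933*1243) + 1740109) = -5480532*((13 + 1545049 + 1159719) + 1740109) = -5480532*(2704781 + 1740109) = -5480532*4444890 = -24360361881480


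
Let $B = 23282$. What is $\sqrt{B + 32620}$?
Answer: $11 \sqrt{462} \approx 236.44$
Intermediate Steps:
$\sqrt{B + 32620} = \sqrt{23282 + 32620} = \sqrt{55902} = 11 \sqrt{462}$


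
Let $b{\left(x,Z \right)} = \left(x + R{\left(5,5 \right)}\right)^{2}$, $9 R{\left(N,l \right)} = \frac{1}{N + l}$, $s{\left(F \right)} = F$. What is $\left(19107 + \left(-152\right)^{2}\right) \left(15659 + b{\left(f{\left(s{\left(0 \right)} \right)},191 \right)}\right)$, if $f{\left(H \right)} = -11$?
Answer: $\frac{5395242062431}{8100} \approx 6.6608 \cdot 10^{8}$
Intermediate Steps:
$R{\left(N,l \right)} = \frac{1}{9 \left(N + l\right)}$
$b{\left(x,Z \right)} = \left(\frac{1}{90} + x\right)^{2}$ ($b{\left(x,Z \right)} = \left(x + \frac{1}{9 \left(5 + 5\right)}\right)^{2} = \left(x + \frac{1}{9 \cdot 10}\right)^{2} = \left(x + \frac{1}{9} \cdot \frac{1}{10}\right)^{2} = \left(x + \frac{1}{90}\right)^{2} = \left(\frac{1}{90} + x\right)^{2}$)
$\left(19107 + \left(-152\right)^{2}\right) \left(15659 + b{\left(f{\left(s{\left(0 \right)} \right)},191 \right)}\right) = \left(19107 + \left(-152\right)^{2}\right) \left(15659 + \frac{\left(1 + 90 \left(-11\right)\right)^{2}}{8100}\right) = \left(19107 + 23104\right) \left(15659 + \frac{\left(1 - 990\right)^{2}}{8100}\right) = 42211 \left(15659 + \frac{\left(-989\right)^{2}}{8100}\right) = 42211 \left(15659 + \frac{1}{8100} \cdot 978121\right) = 42211 \left(15659 + \frac{978121}{8100}\right) = 42211 \cdot \frac{127816021}{8100} = \frac{5395242062431}{8100}$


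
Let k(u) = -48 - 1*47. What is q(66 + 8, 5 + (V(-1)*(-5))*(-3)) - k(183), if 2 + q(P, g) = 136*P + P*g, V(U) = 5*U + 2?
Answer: 7197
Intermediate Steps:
V(U) = 2 + 5*U
k(u) = -95 (k(u) = -48 - 47 = -95)
q(P, g) = -2 + 136*P + P*g (q(P, g) = -2 + (136*P + P*g) = -2 + 136*P + P*g)
q(66 + 8, 5 + (V(-1)*(-5))*(-3)) - k(183) = (-2 + 136*(66 + 8) + (66 + 8)*(5 + ((2 + 5*(-1))*(-5))*(-3))) - 1*(-95) = (-2 + 136*74 + 74*(5 + ((2 - 5)*(-5))*(-3))) + 95 = (-2 + 10064 + 74*(5 - 3*(-5)*(-3))) + 95 = (-2 + 10064 + 74*(5 + 15*(-3))) + 95 = (-2 + 10064 + 74*(5 - 45)) + 95 = (-2 + 10064 + 74*(-40)) + 95 = (-2 + 10064 - 2960) + 95 = 7102 + 95 = 7197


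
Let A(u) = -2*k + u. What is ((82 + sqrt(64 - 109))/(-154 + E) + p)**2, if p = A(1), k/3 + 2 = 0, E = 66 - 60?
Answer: 3392919/21904 - 2763*I*sqrt(5)/5476 ≈ 154.9 - 1.1282*I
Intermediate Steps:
E = 6
k = -6 (k = -6 + 3*0 = -6 + 0 = -6)
A(u) = 12 + u (A(u) = -2*(-6) + u = 12 + u)
p = 13 (p = 12 + 1 = 13)
((82 + sqrt(64 - 109))/(-154 + E) + p)**2 = ((82 + sqrt(64 - 109))/(-154 + 6) + 13)**2 = ((82 + sqrt(-45))/(-148) + 13)**2 = ((82 + 3*I*sqrt(5))*(-1/148) + 13)**2 = ((-41/74 - 3*I*sqrt(5)/148) + 13)**2 = (921/74 - 3*I*sqrt(5)/148)**2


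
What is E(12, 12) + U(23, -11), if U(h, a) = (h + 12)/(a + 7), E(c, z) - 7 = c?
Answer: 41/4 ≈ 10.250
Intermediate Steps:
E(c, z) = 7 + c
U(h, a) = (12 + h)/(7 + a)
E(12, 12) + U(23, -11) = (7 + 12) + (12 + 23)/(7 - 11) = 19 + 35/(-4) = 19 - ¼*35 = 19 - 35/4 = 41/4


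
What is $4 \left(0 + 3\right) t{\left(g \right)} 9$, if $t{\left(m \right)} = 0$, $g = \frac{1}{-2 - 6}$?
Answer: $0$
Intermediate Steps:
$g = - \frac{1}{8}$ ($g = \frac{1}{-8} = - \frac{1}{8} \approx -0.125$)
$4 \left(0 + 3\right) t{\left(g \right)} 9 = 4 \left(0 + 3\right) 0 \cdot 9 = 4 \cdot 3 \cdot 0 \cdot 9 = 12 \cdot 0 \cdot 9 = 0 \cdot 9 = 0$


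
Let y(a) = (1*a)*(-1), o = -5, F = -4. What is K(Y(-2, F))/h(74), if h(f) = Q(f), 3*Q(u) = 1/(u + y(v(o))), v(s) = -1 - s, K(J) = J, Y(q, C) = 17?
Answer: 3570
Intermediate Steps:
y(a) = -a (y(a) = a*(-1) = -a)
Q(u) = 1/(3*(-4 + u)) (Q(u) = 1/(3*(u - (-1 - 1*(-5)))) = 1/(3*(u - (-1 + 5))) = 1/(3*(u - 1*4)) = 1/(3*(u - 4)) = 1/(3*(-4 + u)))
h(f) = 1/(3*(-4 + f))
K(Y(-2, F))/h(74) = 17/((1/(3*(-4 + 74)))) = 17/(((⅓)/70)) = 17/(((⅓)*(1/70))) = 17/(1/210) = 17*210 = 3570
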